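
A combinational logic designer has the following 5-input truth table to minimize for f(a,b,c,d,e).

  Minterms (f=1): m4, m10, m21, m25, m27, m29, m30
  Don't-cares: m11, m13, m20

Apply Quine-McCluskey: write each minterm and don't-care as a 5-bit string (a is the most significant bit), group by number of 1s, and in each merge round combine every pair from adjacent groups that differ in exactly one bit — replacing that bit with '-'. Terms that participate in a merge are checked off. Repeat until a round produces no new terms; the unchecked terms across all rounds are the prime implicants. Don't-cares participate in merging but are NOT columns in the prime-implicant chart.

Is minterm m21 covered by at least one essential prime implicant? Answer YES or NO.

size-2^0 implicants → 00100(✓)  01010(✓)  01011(✓)  01101(✓)  10100(✓)  10101(✓)  11001(✓)  11011(✓)  11101(✓)  11110
size-2^1 implicants → -0100  -1011  -1101  0101-  1-101  1010-  11-01  110-1
Unchecked terms (primes): -0100, -1011, -1101, 0101-, 1-101, 1010-, 11-01, 110-1, 11110
Minterm coverage:
  m4 ⊆ -0100 [E]
  m10 ⊆ 0101- [E]
  m21 ⊆ 1-101,1010-
  m25 ⊆ 11-01,110-1
  m27 ⊆ -1011,110-1
  m29 ⊆ -1101,1-101,11-01
  m30 ⊆ 11110 [E]
E = {-0100, 0101-, 11110}

NO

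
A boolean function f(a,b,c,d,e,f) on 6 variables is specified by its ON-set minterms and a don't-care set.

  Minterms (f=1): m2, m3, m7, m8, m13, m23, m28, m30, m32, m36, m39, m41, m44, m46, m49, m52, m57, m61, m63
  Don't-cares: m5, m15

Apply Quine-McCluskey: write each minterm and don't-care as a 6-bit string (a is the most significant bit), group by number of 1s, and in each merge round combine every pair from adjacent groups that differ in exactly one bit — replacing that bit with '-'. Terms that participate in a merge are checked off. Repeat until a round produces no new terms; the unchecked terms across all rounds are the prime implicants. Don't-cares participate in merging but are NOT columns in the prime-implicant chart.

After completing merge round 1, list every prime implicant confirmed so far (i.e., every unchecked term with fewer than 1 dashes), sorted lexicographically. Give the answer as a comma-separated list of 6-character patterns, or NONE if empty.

Round 0: 000010✓ 000011✓ 000101✓ 000111✓ 001000 001101✓ 001111✓ 010111✓ 011100✓ 011110✓ 100000✓ 100100✓ 100111✓ 101001✓ 101100✓ 101110✓ 110001✓ 110100✓ 111001✓ 111101✓ 111111✓
Round 1: -00111 0-0111 00-101✓ 00-111✓ 000-11 00001- 0001-1✓ 0011-1✓ 0111-0 1-0100 1-1001 10-100 100-00 1011-0 11-001 111-01 1111-1
Round 2: 00-1-1
PIs = {-00111, 0-0111, 00-1-1, 000-11, 00001-, 001000, 0111-0, 1-0100, 1-1001, 10-100, 100-00, 1011-0, 11-001, 111-01, 1111-1}

001000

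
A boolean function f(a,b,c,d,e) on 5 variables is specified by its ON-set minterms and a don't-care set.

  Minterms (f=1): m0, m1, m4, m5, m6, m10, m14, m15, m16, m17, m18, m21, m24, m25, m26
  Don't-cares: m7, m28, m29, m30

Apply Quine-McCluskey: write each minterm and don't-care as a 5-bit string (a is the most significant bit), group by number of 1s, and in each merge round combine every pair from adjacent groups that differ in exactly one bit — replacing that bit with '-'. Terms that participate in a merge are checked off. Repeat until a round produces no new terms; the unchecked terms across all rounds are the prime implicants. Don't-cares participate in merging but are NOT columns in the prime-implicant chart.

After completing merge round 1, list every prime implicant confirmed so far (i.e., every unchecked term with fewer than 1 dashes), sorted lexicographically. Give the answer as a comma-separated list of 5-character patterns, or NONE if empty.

NONE

[col 0] 00000*, 00001*, 00100*, 00101*, 00110*, 00111*, 01010*, 01110*, 01111*, 10000*, 10001*, 10010*, 10101*, 11000*, 11001*, 11010*, 11100*, 11101*, 11110*
[col 1] -0000*, -0001*, -0101*, -1010*, -1110*, 0-110*, 0-111*, 00-00*, 00-01*, 0000-*, 001-0*, 001-1*, 0010-*, 0011-*, 01-10*, 0111-*, 1-000*, 1-001*, 1-010*, 1-101*, 10-01*, 100-0*, 1000-*, 11-00*, 11-01*, 11-10*, 110-0*, 1100-*, 111-0*, 1110-*
[col 2] -0-01, -000-, -1-10, 0-11-, 00-0-, 001--, 1--01, 1-0-0, 1-00-, 11--0, 11-0-
Prime implicants: -0-01, -000-, -1-10, 0-11-, 00-0-, 001--, 1--01, 1-0-0, 1-00-, 11--0, 11-0-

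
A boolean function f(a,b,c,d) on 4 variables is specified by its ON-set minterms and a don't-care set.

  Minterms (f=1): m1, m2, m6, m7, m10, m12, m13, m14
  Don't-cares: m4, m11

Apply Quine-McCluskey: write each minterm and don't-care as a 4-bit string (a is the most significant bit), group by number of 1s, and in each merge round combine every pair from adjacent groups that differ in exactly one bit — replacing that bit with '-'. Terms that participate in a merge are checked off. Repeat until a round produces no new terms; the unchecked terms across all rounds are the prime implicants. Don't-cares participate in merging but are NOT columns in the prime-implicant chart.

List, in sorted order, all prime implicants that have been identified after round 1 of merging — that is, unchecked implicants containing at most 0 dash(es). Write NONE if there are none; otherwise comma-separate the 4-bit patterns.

0001

[col 0] 0001, 0010*, 0100*, 0110*, 0111*, 1010*, 1011*, 1100*, 1101*, 1110*
[col 1] -010*, -100*, -110*, 0-10*, 01-0*, 011-, 1-10*, 101-, 11-0*, 110-
[col 2] --10, -1-0
Prime implicants: --10, -1-0, 0001, 011-, 101-, 110-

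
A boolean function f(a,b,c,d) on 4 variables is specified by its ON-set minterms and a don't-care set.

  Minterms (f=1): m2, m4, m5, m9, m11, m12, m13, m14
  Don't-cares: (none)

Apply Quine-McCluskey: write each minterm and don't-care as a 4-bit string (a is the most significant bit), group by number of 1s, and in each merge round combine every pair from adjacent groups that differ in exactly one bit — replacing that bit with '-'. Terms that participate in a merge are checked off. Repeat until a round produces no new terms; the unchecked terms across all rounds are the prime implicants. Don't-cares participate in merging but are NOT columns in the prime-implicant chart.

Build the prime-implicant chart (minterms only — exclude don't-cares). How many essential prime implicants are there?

Round 0: 0010 0100✓ 0101✓ 1001✓ 1011✓ 1100✓ 1101✓ 1110✓
Round 1: -100✓ -101✓ 010-✓ 1-01 10-1 11-0 110-✓
Round 2: -10-
PIs = {-10-, 0010, 1-01, 10-1, 11-0}
Coverage chart:
  m2: 0010 ←essential
  m4: -10- ←essential
  m5: -10- ←essential
  m9: 1-01,10-1
  m11: 10-1 ←essential
  m12: -10-,11-0
  m13: -10-,1-01
  m14: 11-0 ←essential
Essential: -10-, 0010, 10-1, 11-0

4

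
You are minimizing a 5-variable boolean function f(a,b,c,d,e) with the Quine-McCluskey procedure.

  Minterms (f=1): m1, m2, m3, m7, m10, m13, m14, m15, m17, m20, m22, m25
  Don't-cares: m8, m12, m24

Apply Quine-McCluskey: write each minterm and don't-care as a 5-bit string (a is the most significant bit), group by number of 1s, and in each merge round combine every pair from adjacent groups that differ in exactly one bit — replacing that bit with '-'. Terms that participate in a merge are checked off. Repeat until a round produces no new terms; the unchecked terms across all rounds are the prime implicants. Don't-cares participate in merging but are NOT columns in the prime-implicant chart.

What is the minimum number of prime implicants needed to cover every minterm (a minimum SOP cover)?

Round 0: 00001✓ 00010✓ 00011✓ 00111✓ 01000✓ 01010✓ 01100✓ 01101✓ 01110✓ 01111✓ 10001✓ 10100✓ 10110✓ 11000✓ 11001✓
Round 1: -0001 -1000 0-010 0-111 00-11 000-1 0001- 01-00✓ 01-10✓ 010-0✓ 011-0✓ 011-1✓ 0110-✓ 0111-✓ 1-001 101-0 1100-
Round 2: 01--0 011--
PIs = {-0001, -1000, 0-010, 0-111, 00-11, 000-1, 0001-, 01--0, 011--, 1-001, 101-0, 1100-}
Coverage chart:
  m1: -0001,000-1
  m2: 0-010,0001-
  m3: 00-11,000-1,0001-
  m7: 0-111,00-11
  m10: 0-010,01--0
  m13: 011-- ←essential
  m14: 01--0,011--
  m15: 0-111,011--
  m17: -0001,1-001
  m20: 101-0 ←essential
  m22: 101-0 ←essential
  m25: 1-001,1100-
Essential: 011--, 101-0
Petrick residual → -0001, 0-010, 00-11, 1-001
Min cover (6 terms): b'c'd'e + a'c'de' + a'b'de + a'bc + ac'd'e + ab'ce'

6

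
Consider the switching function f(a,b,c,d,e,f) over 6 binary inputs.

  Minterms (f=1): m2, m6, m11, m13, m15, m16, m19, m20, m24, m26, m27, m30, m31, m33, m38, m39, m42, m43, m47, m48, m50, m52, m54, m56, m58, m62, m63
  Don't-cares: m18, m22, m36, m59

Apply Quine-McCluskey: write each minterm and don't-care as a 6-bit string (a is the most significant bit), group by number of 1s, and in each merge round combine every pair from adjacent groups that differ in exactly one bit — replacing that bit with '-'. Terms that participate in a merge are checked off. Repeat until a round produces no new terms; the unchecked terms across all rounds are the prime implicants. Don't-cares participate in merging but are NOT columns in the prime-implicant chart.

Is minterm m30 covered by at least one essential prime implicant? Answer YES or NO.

Round 0: 000010✓ 000110✓ 001011✓ 001101✓ 001111✓ 010000✓ 010010✓ 010011✓ 010100✓ 010110✓ 011000✓ 011010✓ 011011✓ 011110✓ 011111✓ 100001 100100✓ 100110✓ 100111✓ 101010✓ 101011✓ 101111✓ 110000✓ 110010✓ 110100✓ 110110✓ 111000✓ 111010✓ 111011✓ 111110✓ 111111✓
Round 1: -00110✓ -01011✓ -01111✓ -10000✓ -10010✓ -10100✓ -10110✓ -11000✓ -11010✓ -11011✓ -11110✓ -11111✓ 0-0010✓ 0-0110✓ 0-1011✓ 0-1111✓ 000-10✓ 001-11✓ 0011-1 01-000✓ 01-010✓ 01-011✓ 01-110✓ 010-00✓ 010-10✓ 0100-0✓ 01001-✓ 0101-0✓ 011-10✓ 011-11✓ 0110-0✓ 01101-✓ 01111-✓ 1-0100✓ 1-0110✓ 1-1010✓ 1-1011✓ 1-1111✓ 10-111 1001-0✓ 10011- 101-11✓ 10101-✓ 11-000✓ 11-010✓ 11-110✓ 110-00✓ 110-10✓ 1100-0✓ 1101-0✓ 111-10✓ 111-11✓ 1110-0✓ 11101-✓ 11111-✓
Round 2: --0110 --1011✓ --1111✓ -01-11✓ -1-000✓ -1-010✓ -1-110✓ -10-00✓ -10-10✓ -100-0✓ -101-0✓ -11-10✓ -11-11✓ -110-0✓ -1101-✓ -1111-✓ 0-0-10 0-1-11✓ 01--10✓ 01-0-0✓ 01-01- 010--0✓ 011-1-✓ 1-01-0 1-1-11✓ 1-101- 11--10✓ 11-0-0✓ 110--0✓ 111-1-✓
Round 3: --1-11 -1--10 -1-0-0 -10--0 -11-1-
PIs = {--0110, --1-11, -1--10, -1-0-0, -10--0, -11-1-, 0-0-10, 0011-1, 01-01-, 1-01-0, 1-101-, 10-111, 100001, 10011-}
Coverage chart:
  m2: 0-0-10 ←essential
  m6: --0110,0-0-10
  m11: --1-11 ←essential
  m13: 0011-1 ←essential
  m15: --1-11,0011-1
  m16: -1-0-0,-10--0
  m19: 01-01- ←essential
  m20: -10--0 ←essential
  m24: -1-0-0 ←essential
  m26: -1--10,-1-0-0,-11-1-,01-01-
  m27: --1-11,-11-1-,01-01-
  m30: -1--10,-11-1-
  m31: --1-11,-11-1-
  m33: 100001 ←essential
  m38: --0110,1-01-0,10011-
  m39: 10-111,10011-
  m42: 1-101- ←essential
  m43: --1-11,1-101-
  m47: --1-11,10-111
  m48: -1-0-0,-10--0
  m50: -1--10,-1-0-0,-10--0
  m52: -10--0,1-01-0
  m54: --0110,-1--10,-10--0,1-01-0
  m56: -1-0-0 ←essential
  m58: -1--10,-1-0-0,-11-1-,1-101-
  m62: -1--10,-11-1-
  m63: --1-11,-11-1-
Essential: --1-11, -1-0-0, -10--0, 0-0-10, 0011-1, 01-01-, 1-101-, 100001

NO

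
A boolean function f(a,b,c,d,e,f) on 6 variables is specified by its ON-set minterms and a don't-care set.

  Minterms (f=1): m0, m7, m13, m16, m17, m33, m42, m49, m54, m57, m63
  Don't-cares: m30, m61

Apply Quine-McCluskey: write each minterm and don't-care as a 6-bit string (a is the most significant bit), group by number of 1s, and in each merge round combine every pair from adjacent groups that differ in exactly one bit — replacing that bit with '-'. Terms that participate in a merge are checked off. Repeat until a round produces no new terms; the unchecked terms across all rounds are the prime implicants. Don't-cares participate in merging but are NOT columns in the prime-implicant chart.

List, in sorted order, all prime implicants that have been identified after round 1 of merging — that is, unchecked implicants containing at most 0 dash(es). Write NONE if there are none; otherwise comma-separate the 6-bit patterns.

Round 0: 000000✓ 000111 001101 010000✓ 010001✓ 011110 100001✓ 101010 110001✓ 110110 111001✓ 111101✓ 111111✓
Round 1: -10001 0-0000 01000- 1-0001 11-001 111-01 1111-1
PIs = {-10001, 0-0000, 000111, 001101, 01000-, 011110, 1-0001, 101010, 11-001, 110110, 111-01, 1111-1}

000111, 001101, 011110, 101010, 110110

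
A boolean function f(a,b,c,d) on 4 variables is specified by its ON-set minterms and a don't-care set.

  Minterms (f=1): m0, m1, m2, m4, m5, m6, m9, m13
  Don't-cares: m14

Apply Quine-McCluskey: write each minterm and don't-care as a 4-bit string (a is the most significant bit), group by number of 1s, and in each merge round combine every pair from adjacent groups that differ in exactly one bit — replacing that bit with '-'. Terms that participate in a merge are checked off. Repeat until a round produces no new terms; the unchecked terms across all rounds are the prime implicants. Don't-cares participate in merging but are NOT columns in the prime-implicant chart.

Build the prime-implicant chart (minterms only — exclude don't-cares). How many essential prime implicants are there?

2

[col 0] 0000*, 0001*, 0010*, 0100*, 0101*, 0110*, 1001*, 1101*, 1110*
[col 1] -001*, -101*, -110, 0-00*, 0-01*, 0-10*, 00-0*, 000-*, 01-0*, 010-*, 1-01*
[col 2] --01, 0--0, 0-0-
Prime implicants: --01, -110, 0--0, 0-0-
PI chart (minterm → PIs covering it):
  0 | 0--0,0-0-
  1 | --01,0-0-
  2 | 0--0  (sole → essential)
  4 | 0--0,0-0-
  5 | --01,0-0-
  6 | -110,0--0
  9 | --01  (sole → essential)
  13 | --01  (sole → essential)
Essential prime implicants: --01, 0--0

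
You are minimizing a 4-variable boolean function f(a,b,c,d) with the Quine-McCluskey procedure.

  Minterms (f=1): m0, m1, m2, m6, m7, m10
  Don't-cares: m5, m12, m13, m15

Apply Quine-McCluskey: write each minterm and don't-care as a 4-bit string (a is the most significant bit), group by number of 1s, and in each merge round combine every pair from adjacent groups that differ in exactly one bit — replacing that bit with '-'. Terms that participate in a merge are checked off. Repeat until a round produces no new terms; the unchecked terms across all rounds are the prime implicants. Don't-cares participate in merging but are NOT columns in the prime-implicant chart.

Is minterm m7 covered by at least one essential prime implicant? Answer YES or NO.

[col 0] 0000*, 0001*, 0010*, 0101*, 0110*, 0111*, 1010*, 1100*, 1101*, 1111*
[col 1] -010, -101*, -111*, 0-01, 0-10, 00-0, 000-, 01-1*, 011-, 11-1*, 110-
[col 2] -1-1
Prime implicants: -010, -1-1, 0-01, 0-10, 00-0, 000-, 011-, 110-
PI chart (minterm → PIs covering it):
  0 | 00-0,000-
  1 | 0-01,000-
  2 | -010,0-10,00-0
  6 | 0-10,011-
  7 | -1-1,011-
  10 | -010  (sole → essential)
Essential prime implicants: -010

NO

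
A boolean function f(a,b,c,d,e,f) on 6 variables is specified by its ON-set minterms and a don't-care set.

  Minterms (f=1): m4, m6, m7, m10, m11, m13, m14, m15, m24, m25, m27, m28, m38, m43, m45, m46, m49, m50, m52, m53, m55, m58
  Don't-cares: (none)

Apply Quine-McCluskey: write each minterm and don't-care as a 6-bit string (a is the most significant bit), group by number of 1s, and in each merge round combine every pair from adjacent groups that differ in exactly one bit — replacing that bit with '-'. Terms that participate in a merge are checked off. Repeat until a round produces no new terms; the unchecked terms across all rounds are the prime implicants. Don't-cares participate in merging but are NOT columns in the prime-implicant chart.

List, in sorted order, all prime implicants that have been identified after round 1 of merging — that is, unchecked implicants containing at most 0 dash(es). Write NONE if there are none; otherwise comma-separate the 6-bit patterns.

Round 0: 000100✓ 000110✓ 000111✓ 001010✓ 001011✓ 001101✓ 001110✓ 001111✓ 011000✓ 011001✓ 011011✓ 011100✓ 100110✓ 101011✓ 101101✓ 101110✓ 110001✓ 110010✓ 110100✓ 110101✓ 110111✓ 111010✓
Round 1: -00110✓ -01011 -01101 -01110✓ 0-1011 00-110✓ 00-111✓ 0001-0 00011-✓ 001-10✓ 001-11✓ 00101-✓ 0011-1 00111-✓ 011-00 0110-1 01100- 10-110✓ 11-010 110-01 1101-1 11010-
Round 2: -0-110 00-11- 001-1-
PIs = {-0-110, -01011, -01101, 0-1011, 00-11-, 0001-0, 001-1-, 0011-1, 011-00, 0110-1, 01100-, 11-010, 110-01, 1101-1, 11010-}

NONE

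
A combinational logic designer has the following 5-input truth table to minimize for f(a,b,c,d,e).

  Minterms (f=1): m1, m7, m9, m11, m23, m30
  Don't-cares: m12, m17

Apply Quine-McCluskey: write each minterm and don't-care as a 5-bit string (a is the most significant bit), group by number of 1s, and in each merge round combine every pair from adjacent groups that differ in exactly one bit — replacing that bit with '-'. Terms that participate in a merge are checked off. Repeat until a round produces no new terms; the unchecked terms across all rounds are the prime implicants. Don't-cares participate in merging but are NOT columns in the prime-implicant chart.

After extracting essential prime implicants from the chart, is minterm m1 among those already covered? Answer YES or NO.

NO

[col 0] 00001*, 00111*, 01001*, 01011*, 01100, 10001*, 10111*, 11110
[col 1] -0001, -0111, 0-001, 010-1
Prime implicants: -0001, -0111, 0-001, 010-1, 01100, 11110
PI chart (minterm → PIs covering it):
  1 | -0001,0-001
  7 | -0111  (sole → essential)
  9 | 0-001,010-1
  11 | 010-1  (sole → essential)
  23 | -0111  (sole → essential)
  30 | 11110  (sole → essential)
Essential prime implicants: -0111, 010-1, 11110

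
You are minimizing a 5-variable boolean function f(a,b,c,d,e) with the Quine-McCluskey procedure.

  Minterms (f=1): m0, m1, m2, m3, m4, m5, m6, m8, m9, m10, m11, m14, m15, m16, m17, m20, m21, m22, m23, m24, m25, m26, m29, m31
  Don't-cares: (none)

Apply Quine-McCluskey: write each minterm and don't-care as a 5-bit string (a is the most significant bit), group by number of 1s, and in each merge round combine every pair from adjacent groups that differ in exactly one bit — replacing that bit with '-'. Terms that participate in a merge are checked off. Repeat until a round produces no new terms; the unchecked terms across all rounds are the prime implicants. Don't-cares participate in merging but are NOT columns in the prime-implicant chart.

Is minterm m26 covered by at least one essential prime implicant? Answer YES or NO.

Round 0: 00000✓ 00001✓ 00010✓ 00011✓ 00100✓ 00101✓ 00110✓ 01000✓ 01001✓ 01010✓ 01011✓ 01110✓ 01111✓ 10000✓ 10001✓ 10100✓ 10101✓ 10110✓ 10111✓ 11000✓ 11001✓ 11010✓ 11101✓ 11111✓
Round 1: -0000✓ -0001✓ -0100✓ -0101✓ -0110✓ -1000✓ -1001✓ -1010✓ -1111 0-000✓ 0-001✓ 0-010✓ 0-011✓ 0-110✓ 00-00✓ 00-01✓ 00-10✓ 000-0✓ 000-1✓ 0000-✓ 0001-✓ 001-0✓ 0010-✓ 01-10✓ 01-11✓ 010-0✓ 010-1✓ 0100-✓ 0101-✓ 0111-✓ 1-000✓ 1-001✓ 1-101✓ 1-111✓ 10-00✓ 10-01✓ 1000-✓ 101-0✓ 101-1✓ 1010-✓ 1011-✓ 11-01✓ 110-0✓ 1100-✓ 111-1✓
Round 2: --000✓ --001✓ -0-00✓ -0-01✓ -000-✓ -01-0 -010-✓ -10-0 -100-✓ 0--10 0-0-0✓ 0-0-1✓ 0-00-✓ 0-01-✓ 00--0 00-0-✓ 000--✓ 01-1- 010--✓ 1--01 1-00-✓ 1-1-1 10-0-✓ 101--
Round 3: --00- -0-0- 0-0--
PIs = {--00-, -0-0-, -01-0, -10-0, -1111, 0--10, 0-0--, 00--0, 01-1-, 1--01, 1-1-1, 101--}
Coverage chart:
  m0: --00-,-0-0-,0-0--,00--0
  m1: --00-,-0-0-,0-0--
  m2: 0--10,0-0--,00--0
  m3: 0-0-- ←essential
  m4: -0-0-,-01-0,00--0
  m5: -0-0- ←essential
  m6: -01-0,0--10,00--0
  m8: --00-,-10-0,0-0--
  m9: --00-,0-0--
  m10: -10-0,0--10,0-0--,01-1-
  m11: 0-0--,01-1-
  m14: 0--10,01-1-
  m15: -1111,01-1-
  m16: --00-,-0-0-
  m17: --00-,-0-0-,1--01
  m20: -0-0-,-01-0,101--
  m21: -0-0-,1--01,1-1-1,101--
  m22: -01-0,101--
  m23: 1-1-1,101--
  m24: --00-,-10-0
  m25: --00-,1--01
  m26: -10-0 ←essential
  m29: 1--01,1-1-1
  m31: -1111,1-1-1
Essential: -0-0-, -10-0, 0-0--

YES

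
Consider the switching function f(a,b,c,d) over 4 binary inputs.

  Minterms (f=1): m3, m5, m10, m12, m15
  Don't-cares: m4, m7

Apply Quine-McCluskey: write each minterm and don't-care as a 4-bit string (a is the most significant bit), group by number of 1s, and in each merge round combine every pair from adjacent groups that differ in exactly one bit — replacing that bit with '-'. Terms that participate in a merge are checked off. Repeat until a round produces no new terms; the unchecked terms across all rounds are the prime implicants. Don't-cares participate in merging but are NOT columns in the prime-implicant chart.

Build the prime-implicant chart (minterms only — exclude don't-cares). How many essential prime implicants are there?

[col 0] 0011*, 0100*, 0101*, 0111*, 1010, 1100*, 1111*
[col 1] -100, -111, 0-11, 01-1, 010-
Prime implicants: -100, -111, 0-11, 01-1, 010-, 1010
PI chart (minterm → PIs covering it):
  3 | 0-11  (sole → essential)
  5 | 01-1,010-
  10 | 1010  (sole → essential)
  12 | -100  (sole → essential)
  15 | -111  (sole → essential)
Essential prime implicants: -100, -111, 0-11, 1010

4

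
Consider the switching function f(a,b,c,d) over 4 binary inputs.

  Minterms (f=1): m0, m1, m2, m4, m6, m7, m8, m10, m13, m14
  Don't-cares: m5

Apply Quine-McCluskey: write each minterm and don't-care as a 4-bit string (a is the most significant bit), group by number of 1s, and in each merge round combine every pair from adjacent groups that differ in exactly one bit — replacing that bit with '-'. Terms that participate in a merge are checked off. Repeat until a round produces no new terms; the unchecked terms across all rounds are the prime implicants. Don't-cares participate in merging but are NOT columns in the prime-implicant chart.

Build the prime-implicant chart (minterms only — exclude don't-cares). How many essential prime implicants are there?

size-2^0 implicants → 0000(✓)  0001(✓)  0010(✓)  0100(✓)  0101(✓)  0110(✓)  0111(✓)  1000(✓)  1010(✓)  1101(✓)  1110(✓)
size-2^1 implicants → -000(✓)  -010(✓)  -101  -110(✓)  0-00(✓)  0-01(✓)  0-10(✓)  00-0(✓)  000-(✓)  01-0(✓)  01-1(✓)  010-(✓)  011-(✓)  1-10(✓)  10-0(✓)
size-2^2 implicants → --10  -0-0  0--0  0-0-  01--
Unchecked terms (primes): --10, -0-0, -101, 0--0, 0-0-, 01--
Minterm coverage:
  m0 ⊆ -0-0,0--0,0-0-
  m1 ⊆ 0-0- [E]
  m2 ⊆ --10,-0-0,0--0
  m4 ⊆ 0--0,0-0-,01--
  m6 ⊆ --10,0--0,01--
  m7 ⊆ 01-- [E]
  m8 ⊆ -0-0 [E]
  m10 ⊆ --10,-0-0
  m13 ⊆ -101 [E]
  m14 ⊆ --10 [E]
E = {--10, -0-0, -101, 0-0-, 01--}

5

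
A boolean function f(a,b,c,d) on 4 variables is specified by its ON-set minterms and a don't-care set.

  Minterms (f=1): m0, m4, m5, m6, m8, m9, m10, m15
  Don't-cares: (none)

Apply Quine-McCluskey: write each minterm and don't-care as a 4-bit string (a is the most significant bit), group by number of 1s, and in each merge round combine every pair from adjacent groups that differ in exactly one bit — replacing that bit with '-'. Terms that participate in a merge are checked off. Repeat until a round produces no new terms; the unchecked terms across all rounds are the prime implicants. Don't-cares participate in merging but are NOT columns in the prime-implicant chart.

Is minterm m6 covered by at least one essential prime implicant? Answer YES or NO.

Round 0: 0000✓ 0100✓ 0101✓ 0110✓ 1000✓ 1001✓ 1010✓ 1111
Round 1: -000 0-00 01-0 010- 10-0 100-
PIs = {-000, 0-00, 01-0, 010-, 10-0, 100-, 1111}
Coverage chart:
  m0: -000,0-00
  m4: 0-00,01-0,010-
  m5: 010- ←essential
  m6: 01-0 ←essential
  m8: -000,10-0,100-
  m9: 100- ←essential
  m10: 10-0 ←essential
  m15: 1111 ←essential
Essential: 01-0, 010-, 10-0, 100-, 1111

YES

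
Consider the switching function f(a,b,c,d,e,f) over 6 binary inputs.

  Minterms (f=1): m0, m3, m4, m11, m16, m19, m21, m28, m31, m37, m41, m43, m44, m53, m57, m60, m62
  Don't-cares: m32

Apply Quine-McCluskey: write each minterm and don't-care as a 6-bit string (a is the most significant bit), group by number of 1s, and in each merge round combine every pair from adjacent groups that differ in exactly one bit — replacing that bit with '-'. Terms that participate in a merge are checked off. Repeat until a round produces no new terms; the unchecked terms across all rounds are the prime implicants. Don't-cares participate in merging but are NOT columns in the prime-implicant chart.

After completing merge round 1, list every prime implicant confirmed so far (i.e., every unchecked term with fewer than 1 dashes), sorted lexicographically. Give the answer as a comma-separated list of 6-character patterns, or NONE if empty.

011111

Round 0: 000000✓ 000011✓ 000100✓ 001011✓ 010000✓ 010011✓ 010101✓ 011100✓ 011111 100000✓ 100101✓ 101001✓ 101011✓ 101100✓ 110101✓ 111001✓ 111100✓ 111110✓
Round 1: -00000 -01011 -10101 -11100 0-0000 0-0011 00-011 000-00 1-0101 1-1001 1-1100 1010-1 1111-0
PIs = {-00000, -01011, -10101, -11100, 0-0000, 0-0011, 00-011, 000-00, 011111, 1-0101, 1-1001, 1-1100, 1010-1, 1111-0}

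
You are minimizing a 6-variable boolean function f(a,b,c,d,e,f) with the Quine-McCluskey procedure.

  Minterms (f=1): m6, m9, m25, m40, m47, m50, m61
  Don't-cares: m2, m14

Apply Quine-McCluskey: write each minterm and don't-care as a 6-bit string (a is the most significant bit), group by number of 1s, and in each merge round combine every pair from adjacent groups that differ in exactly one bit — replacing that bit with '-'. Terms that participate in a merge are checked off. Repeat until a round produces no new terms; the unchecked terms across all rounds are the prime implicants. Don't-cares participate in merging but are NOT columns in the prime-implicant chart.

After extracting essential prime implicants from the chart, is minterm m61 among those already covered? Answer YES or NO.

YES

Round 0: 000010✓ 000110✓ 001001✓ 001110✓ 011001✓ 101000 101111 110010 111101
Round 1: 0-1001 00-110 000-10
PIs = {0-1001, 00-110, 000-10, 101000, 101111, 110010, 111101}
Coverage chart:
  m6: 00-110,000-10
  m9: 0-1001 ←essential
  m25: 0-1001 ←essential
  m40: 101000 ←essential
  m47: 101111 ←essential
  m50: 110010 ←essential
  m61: 111101 ←essential
Essential: 0-1001, 101000, 101111, 110010, 111101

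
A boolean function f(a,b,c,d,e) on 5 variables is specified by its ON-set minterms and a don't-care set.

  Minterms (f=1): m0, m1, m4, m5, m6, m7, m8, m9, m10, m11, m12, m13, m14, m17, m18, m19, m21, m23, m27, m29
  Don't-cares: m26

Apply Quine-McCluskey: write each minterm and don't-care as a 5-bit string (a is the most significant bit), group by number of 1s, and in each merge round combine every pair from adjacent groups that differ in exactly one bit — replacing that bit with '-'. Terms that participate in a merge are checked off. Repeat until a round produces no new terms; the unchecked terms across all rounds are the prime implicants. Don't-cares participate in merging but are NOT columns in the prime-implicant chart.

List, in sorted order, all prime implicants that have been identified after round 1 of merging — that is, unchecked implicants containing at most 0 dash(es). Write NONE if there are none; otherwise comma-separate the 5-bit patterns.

NONE

[col 0] 00000*, 00001*, 00100*, 00101*, 00110*, 00111*, 01000*, 01001*, 01010*, 01011*, 01100*, 01101*, 01110*, 10001*, 10010*, 10011*, 10101*, 10111*, 11010*, 11011*, 11101*
[col 1] -0001*, -0101*, -0111*, -1010*, -1011*, -1101*, 0-000*, 0-001*, 0-100*, 0-101*, 0-110*, 00-00*, 00-01*, 0000-*, 001-0*, 001-1*, 0010-*, 0011-*, 01-00*, 01-01*, 01-10*, 010-0*, 010-1*, 0100-*, 0101-*, 011-0*, 0110-*, 1-010*, 1-011*, 1-101*, 10-01*, 10-11*, 100-1*, 1001-*, 101-1*, 1101-*
[col 2] --101, -0-01, -01-1, -101-, 0--00*, 0--01*, 0-00-*, 0-1-0, 0-10-*, 00-0-*, 001--, 01--0, 01-0-*, 010--, 1-01-, 10--1
[col 3] 0--0-
Prime implicants: --101, -0-01, -01-1, -101-, 0--0-, 0-1-0, 001--, 01--0, 010--, 1-01-, 10--1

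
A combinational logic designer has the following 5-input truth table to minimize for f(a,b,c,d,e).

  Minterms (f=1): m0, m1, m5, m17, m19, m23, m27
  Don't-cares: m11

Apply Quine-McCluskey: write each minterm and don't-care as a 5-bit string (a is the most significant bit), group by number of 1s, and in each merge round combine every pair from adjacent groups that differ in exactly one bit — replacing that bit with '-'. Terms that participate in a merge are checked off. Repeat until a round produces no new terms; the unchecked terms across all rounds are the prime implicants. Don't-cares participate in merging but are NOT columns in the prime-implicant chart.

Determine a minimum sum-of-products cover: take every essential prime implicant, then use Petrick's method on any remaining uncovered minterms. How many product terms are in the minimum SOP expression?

5

Round 0: 00000✓ 00001✓ 00101✓ 01011✓ 10001✓ 10011✓ 10111✓ 11011✓
Round 1: -0001 -1011 00-01 0000- 1-011 10-11 100-1
PIs = {-0001, -1011, 00-01, 0000-, 1-011, 10-11, 100-1}
Coverage chart:
  m0: 0000- ←essential
  m1: -0001,00-01,0000-
  m5: 00-01 ←essential
  m17: -0001,100-1
  m19: 1-011,10-11,100-1
  m23: 10-11 ←essential
  m27: -1011,1-011
Essential: 00-01, 0000-, 10-11
Petrick residual → -0001, -1011
Min cover (5 terms): b'c'd'e + bc'de + a'b'd'e + a'b'c'd' + ab'de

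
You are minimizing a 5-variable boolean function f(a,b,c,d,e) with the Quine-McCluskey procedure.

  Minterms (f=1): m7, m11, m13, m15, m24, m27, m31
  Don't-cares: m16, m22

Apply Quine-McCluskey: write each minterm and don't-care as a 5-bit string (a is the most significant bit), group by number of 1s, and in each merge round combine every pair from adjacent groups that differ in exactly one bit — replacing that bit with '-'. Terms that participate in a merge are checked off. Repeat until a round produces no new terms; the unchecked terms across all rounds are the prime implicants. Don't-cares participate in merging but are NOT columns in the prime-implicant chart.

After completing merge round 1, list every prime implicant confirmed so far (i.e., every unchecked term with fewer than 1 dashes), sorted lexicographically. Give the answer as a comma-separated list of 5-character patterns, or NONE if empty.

10110

Round 0: 00111✓ 01011✓ 01101✓ 01111✓ 10000✓ 10110 11000✓ 11011✓ 11111✓
Round 1: -1011✓ -1111✓ 0-111 01-11✓ 011-1 1-000 11-11✓
Round 2: -1-11
PIs = {-1-11, 0-111, 011-1, 1-000, 10110}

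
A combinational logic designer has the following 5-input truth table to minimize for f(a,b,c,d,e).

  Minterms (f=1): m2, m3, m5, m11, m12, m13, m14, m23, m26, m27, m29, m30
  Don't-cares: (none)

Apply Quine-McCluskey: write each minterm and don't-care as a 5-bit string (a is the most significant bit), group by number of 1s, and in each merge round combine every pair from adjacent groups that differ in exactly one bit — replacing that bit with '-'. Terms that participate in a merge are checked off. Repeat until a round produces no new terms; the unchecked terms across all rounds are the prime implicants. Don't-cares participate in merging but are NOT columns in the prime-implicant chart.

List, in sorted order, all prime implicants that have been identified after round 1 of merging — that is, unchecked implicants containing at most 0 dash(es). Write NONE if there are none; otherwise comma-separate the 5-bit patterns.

10111

Round 0: 00010✓ 00011✓ 00101✓ 01011✓ 01100✓ 01101✓ 01110✓ 10111 11010✓ 11011✓ 11101✓ 11110✓
Round 1: -1011 -1101 -1110 0-011 0-101 0001- 011-0 0110- 11-10 1101-
PIs = {-1011, -1101, -1110, 0-011, 0-101, 0001-, 011-0, 0110-, 10111, 11-10, 1101-}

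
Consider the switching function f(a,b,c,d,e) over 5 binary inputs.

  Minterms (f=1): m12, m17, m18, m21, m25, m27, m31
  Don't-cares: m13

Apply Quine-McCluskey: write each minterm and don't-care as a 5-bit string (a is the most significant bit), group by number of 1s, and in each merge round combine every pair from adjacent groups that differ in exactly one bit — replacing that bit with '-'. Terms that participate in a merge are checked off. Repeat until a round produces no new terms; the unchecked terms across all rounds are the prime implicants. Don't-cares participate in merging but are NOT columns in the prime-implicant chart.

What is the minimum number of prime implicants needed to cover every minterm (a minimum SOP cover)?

5

[col 0] 01100*, 01101*, 10001*, 10010, 10101*, 11001*, 11011*, 11111*
[col 1] 0110-, 1-001, 10-01, 11-11, 110-1
Prime implicants: 0110-, 1-001, 10-01, 10010, 11-11, 110-1
PI chart (minterm → PIs covering it):
  12 | 0110-  (sole → essential)
  17 | 1-001,10-01
  18 | 10010  (sole → essential)
  21 | 10-01  (sole → essential)
  25 | 1-001,110-1
  27 | 11-11,110-1
  31 | 11-11  (sole → essential)
Essential prime implicants: 0110-, 10-01, 10010, 11-11
Petrick residual → 1-001
Minimum SOP uses 5 PIs: a'bcd' + ac'd'e + ab'd'e + ab'c'de' + abde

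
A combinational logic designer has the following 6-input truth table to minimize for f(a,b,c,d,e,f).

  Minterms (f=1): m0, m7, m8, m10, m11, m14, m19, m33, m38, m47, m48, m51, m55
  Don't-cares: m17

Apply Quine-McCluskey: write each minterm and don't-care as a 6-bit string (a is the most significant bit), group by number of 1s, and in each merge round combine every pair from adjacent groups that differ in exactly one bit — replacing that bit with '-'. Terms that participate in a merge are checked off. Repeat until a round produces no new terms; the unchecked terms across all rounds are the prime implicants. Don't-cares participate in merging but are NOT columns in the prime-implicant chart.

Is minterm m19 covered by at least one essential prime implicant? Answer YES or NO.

NO

size-2^0 implicants → 000000(✓)  000111  001000(✓)  001010(✓)  001011(✓)  001110(✓)  010001(✓)  010011(✓)  100001  100110  101111  110000  110011(✓)  110111(✓)
size-2^1 implicants → -10011  00-000  001-10  0010-0  00101-  0100-1  110-11
Unchecked terms (primes): -10011, 00-000, 000111, 001-10, 0010-0, 00101-, 0100-1, 100001, 100110, 101111, 110-11, 110000
Minterm coverage:
  m0 ⊆ 00-000 [E]
  m7 ⊆ 000111 [E]
  m8 ⊆ 00-000,0010-0
  m10 ⊆ 001-10,0010-0,00101-
  m11 ⊆ 00101- [E]
  m14 ⊆ 001-10 [E]
  m19 ⊆ -10011,0100-1
  m33 ⊆ 100001 [E]
  m38 ⊆ 100110 [E]
  m47 ⊆ 101111 [E]
  m48 ⊆ 110000 [E]
  m51 ⊆ -10011,110-11
  m55 ⊆ 110-11 [E]
E = {00-000, 000111, 001-10, 00101-, 100001, 100110, 101111, 110-11, 110000}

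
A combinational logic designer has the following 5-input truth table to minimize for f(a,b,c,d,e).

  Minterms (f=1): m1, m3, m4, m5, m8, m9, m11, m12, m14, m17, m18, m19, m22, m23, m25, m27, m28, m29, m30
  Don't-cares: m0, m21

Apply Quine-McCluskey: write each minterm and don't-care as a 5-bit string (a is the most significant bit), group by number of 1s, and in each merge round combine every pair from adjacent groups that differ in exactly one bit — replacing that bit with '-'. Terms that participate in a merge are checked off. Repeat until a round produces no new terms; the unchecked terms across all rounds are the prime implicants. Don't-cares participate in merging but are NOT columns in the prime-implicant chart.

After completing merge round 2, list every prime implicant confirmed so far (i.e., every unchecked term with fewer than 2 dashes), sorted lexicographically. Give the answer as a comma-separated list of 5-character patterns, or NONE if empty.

[col 0] 00000*, 00001*, 00011*, 00100*, 00101*, 01000*, 01001*, 01011*, 01100*, 01110*, 10001*, 10010*, 10011*, 10101*, 10110*, 10111*, 11001*, 11011*, 11100*, 11101*, 11110*
[col 1] -0001*, -0011*, -0101*, -1001*, -1011*, -1100*, -1110*, 0-000*, 0-001*, 0-011*, 0-100*, 00-00*, 00-01*, 000-1*, 0000-*, 0010-*, 01-00*, 010-1*, 0100-*, 011-0*, 1-001*, 1-011*, 1-101*, 1-110, 10-01*, 10-10*, 10-11*, 100-1*, 1001-*, 101-1*, 1011-*, 11-01*, 110-1*, 111-0*, 1110-
[col 2] --001*, --011*, -0-01, -00-1*, -10-1*, -11-0, 0--00, 0-0-1*, 0-00-, 00-0-, 1--01, 1-0-1*, 10--1, 10-1-
[col 3] --0-1
Prime implicants: --0-1, -0-01, -11-0, 0--00, 0-00-, 00-0-, 1--01, 1-110, 10--1, 10-1-, 1110-

1-110, 1110-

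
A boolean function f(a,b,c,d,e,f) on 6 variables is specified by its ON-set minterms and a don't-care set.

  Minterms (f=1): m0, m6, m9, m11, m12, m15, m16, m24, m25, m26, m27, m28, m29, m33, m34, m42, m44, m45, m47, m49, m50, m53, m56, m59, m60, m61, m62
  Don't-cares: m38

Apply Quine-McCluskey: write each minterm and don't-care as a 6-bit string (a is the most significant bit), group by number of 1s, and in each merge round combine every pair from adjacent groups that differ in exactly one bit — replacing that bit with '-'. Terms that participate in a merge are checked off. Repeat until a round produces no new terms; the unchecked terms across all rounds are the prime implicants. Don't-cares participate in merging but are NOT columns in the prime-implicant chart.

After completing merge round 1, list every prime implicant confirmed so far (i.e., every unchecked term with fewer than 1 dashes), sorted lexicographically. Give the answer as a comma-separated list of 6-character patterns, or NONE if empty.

size-2^0 implicants → 000000(✓)  000110(✓)  001001(✓)  001011(✓)  001100(✓)  001111(✓)  010000(✓)  011000(✓)  011001(✓)  011010(✓)  011011(✓)  011100(✓)  011101(✓)  100001(✓)  100010(✓)  100110(✓)  101010(✓)  101100(✓)  101101(✓)  101111(✓)  110001(✓)  110010(✓)  110101(✓)  111000(✓)  111011(✓)  111100(✓)  111101(✓)  111110(✓)
size-2^1 implicants → -00110  -01100(✓)  -01111  -11000(✓)  -11011  -11100(✓)  -11101(✓)  0-0000  0-1001(✓)  0-1011(✓)  0-1100(✓)  001-11  0010-1(✓)  01-000  011-00(✓)  011-01(✓)  0110-0(✓)  0110-1(✓)  01100-(✓)  01101-(✓)  01110-(✓)  1-0001  1-0010  1-1100(✓)  1-1101(✓)  10-010  100-10  1011-1  10110-(✓)  11-101  110-01  111-00(✓)  1111-0  11110-(✓)
size-2^2 implicants → --1100  -11-00  -1110-  0-10-1  011-0-  0110--  1-110-
Unchecked terms (primes): --1100, -00110, -01111, -11-00, -11011, -1110-, 0-0000, 0-10-1, 001-11, 01-000, 011-0-, 0110--, 1-0001, 1-0010, 1-110-, 10-010, 100-10, 1011-1, 11-101, 110-01, 1111-0

NONE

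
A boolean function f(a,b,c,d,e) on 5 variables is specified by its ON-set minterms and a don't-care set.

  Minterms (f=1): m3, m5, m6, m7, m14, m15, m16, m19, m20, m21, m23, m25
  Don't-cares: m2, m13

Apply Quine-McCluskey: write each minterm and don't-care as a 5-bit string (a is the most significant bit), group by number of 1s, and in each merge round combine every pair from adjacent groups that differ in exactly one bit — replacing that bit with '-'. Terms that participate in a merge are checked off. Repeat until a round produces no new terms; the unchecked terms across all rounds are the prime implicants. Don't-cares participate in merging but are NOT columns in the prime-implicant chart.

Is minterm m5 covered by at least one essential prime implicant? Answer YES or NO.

size-2^0 implicants → 00010(✓)  00011(✓)  00101(✓)  00110(✓)  00111(✓)  01101(✓)  01110(✓)  01111(✓)  10000(✓)  10011(✓)  10100(✓)  10101(✓)  10111(✓)  11001
size-2^1 implicants → -0011(✓)  -0101(✓)  -0111(✓)  0-101(✓)  0-110(✓)  0-111(✓)  00-10(✓)  00-11(✓)  0001-(✓)  001-1(✓)  0011-(✓)  011-1(✓)  0111-(✓)  10-00  10-11(✓)  101-1(✓)  1010-
size-2^2 implicants → -0-11  -01-1  0-1-1  0-11-  00-1-
Unchecked terms (primes): -0-11, -01-1, 0-1-1, 0-11-, 00-1-, 10-00, 1010-, 11001
Minterm coverage:
  m3 ⊆ -0-11,00-1-
  m5 ⊆ -01-1,0-1-1
  m6 ⊆ 0-11-,00-1-
  m7 ⊆ -0-11,-01-1,0-1-1,0-11-,00-1-
  m14 ⊆ 0-11- [E]
  m15 ⊆ 0-1-1,0-11-
  m16 ⊆ 10-00 [E]
  m19 ⊆ -0-11 [E]
  m20 ⊆ 10-00,1010-
  m21 ⊆ -01-1,1010-
  m23 ⊆ -0-11,-01-1
  m25 ⊆ 11001 [E]
E = {-0-11, 0-11-, 10-00, 11001}

NO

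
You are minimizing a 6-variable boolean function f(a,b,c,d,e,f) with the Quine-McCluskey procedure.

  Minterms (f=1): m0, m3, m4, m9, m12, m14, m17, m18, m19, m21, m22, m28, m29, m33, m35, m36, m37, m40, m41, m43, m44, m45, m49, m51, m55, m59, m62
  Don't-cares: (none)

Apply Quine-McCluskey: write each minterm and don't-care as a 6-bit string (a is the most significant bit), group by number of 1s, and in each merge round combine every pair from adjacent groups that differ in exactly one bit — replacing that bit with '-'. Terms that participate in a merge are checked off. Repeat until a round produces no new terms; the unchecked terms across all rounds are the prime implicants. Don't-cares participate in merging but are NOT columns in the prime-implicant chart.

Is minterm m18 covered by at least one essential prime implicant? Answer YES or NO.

[col 0] 000000*, 000011*, 000100*, 001001*, 001100*, 001110*, 010001*, 010010*, 010011*, 010101*, 010110*, 011100*, 011101*, 100001*, 100011*, 100100*, 100101*, 101000*, 101001*, 101011*, 101100*, 101101*, 110001*, 110011*, 110111*, 111011*, 111110
[col 1] -00011*, -00100*, -01001, -01100*, -10001*, -10011*, 0-0011*, 0-1100, 00-100*, 000-00, 0011-0, 01-101, 010-01, 010-10, 0100-1*, 01001-, 01110-, 1-0001*, 1-0011*, 1-1011*, 10-001*, 10-011*, 10-100*, 10-101*, 100-01*, 1000-1*, 10010-*, 101-00*, 101-01*, 1010-1*, 10100-*, 10110-*, 11-011*, 110-11, 1100-1*
[col 2] --0011, -0-100, -100-1, 1--011, 1-00-1, 10--01, 10-0-1, 10-10-, 101-0-
Prime implicants: --0011, -0-100, -01001, -100-1, 0-1100, 000-00, 0011-0, 01-101, 010-01, 010-10, 01001-, 01110-, 1--011, 1-00-1, 10--01, 10-0-1, 10-10-, 101-0-, 110-11, 111110
PI chart (minterm → PIs covering it):
  0 | 000-00  (sole → essential)
  3 | --0011  (sole → essential)
  4 | -0-100,000-00
  9 | -01001  (sole → essential)
  12 | -0-100,0-1100,0011-0
  14 | 0011-0  (sole → essential)
  17 | -100-1,010-01
  18 | 010-10,01001-
  19 | --0011,-100-1,01001-
  21 | 01-101,010-01
  22 | 010-10  (sole → essential)
  28 | 0-1100,01110-
  29 | 01-101,01110-
  33 | 1-00-1,10--01,10-0-1
  35 | --0011,1--011,1-00-1,10-0-1
  36 | -0-100,10-10-
  37 | 10--01,10-10-
  40 | 101-0-  (sole → essential)
  41 | -01001,10--01,10-0-1,101-0-
  43 | 1--011,10-0-1
  44 | -0-100,10-10-,101-0-
  45 | 10--01,10-10-,101-0-
  49 | -100-1,1-00-1
  51 | --0011,-100-1,1--011,1-00-1,110-11
  55 | 110-11  (sole → essential)
  59 | 1--011  (sole → essential)
  62 | 111110  (sole → essential)
Essential prime implicants: --0011, -01001, 000-00, 0011-0, 010-10, 1--011, 101-0-, 110-11, 111110

YES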